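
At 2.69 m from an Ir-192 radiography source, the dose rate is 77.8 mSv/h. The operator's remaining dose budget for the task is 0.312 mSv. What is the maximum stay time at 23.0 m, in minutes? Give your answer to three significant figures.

17.6 min

By the inverse-square law, rate at 23.0 m:
77.8 × (2.69/23.0)² = 77.8 × 0.01368 = 1.064 mSv/h.
Stay time = 0.312 mSv ÷ 1.064 mSv/h = 0.2932 h = 17.59 min.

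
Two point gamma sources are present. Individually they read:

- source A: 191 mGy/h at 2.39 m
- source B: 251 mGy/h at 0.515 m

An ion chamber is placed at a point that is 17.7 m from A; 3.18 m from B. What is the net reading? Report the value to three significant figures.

10.1 mGy/h

By superposition, sum each source's inverse-square contribution:
A: 191 × (2.39/17.7)² = 3.482 mGy/h
B: 251 × (0.515/3.18)² = 6.583 mGy/h
Total = 3.482 + 6.583 = 10.07 mGy/h.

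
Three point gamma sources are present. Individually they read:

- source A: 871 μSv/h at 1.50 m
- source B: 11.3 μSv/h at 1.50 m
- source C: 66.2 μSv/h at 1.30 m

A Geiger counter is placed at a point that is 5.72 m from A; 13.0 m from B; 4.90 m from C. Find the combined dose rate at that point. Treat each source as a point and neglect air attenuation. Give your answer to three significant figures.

64.7 μSv/h

Each source contributes Iᵢ·(dᵢ/rᵢ)²; contributions add.
A: 871 × (1.50/5.72)² = 59.90 μSv/h
B: 11.3 × (1.50/13.0)² = 0.1504 μSv/h
C: 66.2 × (1.30/4.90)² = 4.660 μSv/h
Total = 59.90 + 0.1504 + 4.660 = 64.71 μSv/h.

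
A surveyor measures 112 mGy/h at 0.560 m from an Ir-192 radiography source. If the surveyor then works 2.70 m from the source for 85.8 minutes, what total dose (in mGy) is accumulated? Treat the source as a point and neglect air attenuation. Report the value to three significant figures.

6.89 mGy

Intensity scales as (d₁/d₂)², so rate at 2.70 m:
112 × (0.560/2.70)² = 112 × 0.04302 = 4.818 mGy/h.
Dose = rate × time = 4.818 mGy/h × 1.430 h = 6.890 mGy.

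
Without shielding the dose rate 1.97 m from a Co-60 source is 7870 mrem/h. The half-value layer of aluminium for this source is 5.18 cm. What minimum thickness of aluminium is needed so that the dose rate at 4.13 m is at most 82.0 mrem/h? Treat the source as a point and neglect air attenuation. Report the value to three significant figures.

23.0 cm

At 4.13 m, distance alone gives (1.97/4.13)² = 0.2275, so 7870 × 0.2275 = 1790 mrem/h.
Further attenuation needed: 1790/82.0 = 21.83.
n = log₂(21.83) = 4.448 half-value layers.
Thickness = 4.448 × 5.18 cm = 23.04 cm.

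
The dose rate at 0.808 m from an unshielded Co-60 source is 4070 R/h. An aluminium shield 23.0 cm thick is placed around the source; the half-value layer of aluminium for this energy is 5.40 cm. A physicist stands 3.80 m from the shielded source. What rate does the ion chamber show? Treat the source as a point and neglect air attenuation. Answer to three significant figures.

9.61 R/h

Distance alone: (0.808/3.80)² = 0.04521, so 4070 × 0.04521 = 184.0 R/h.
Shield: 23.0/5.40 = 4.259 half-value layers → attenuation 2^(−4.259) = 0.05223.
Combined: 184.0 × 0.05223 = 9.610 R/h.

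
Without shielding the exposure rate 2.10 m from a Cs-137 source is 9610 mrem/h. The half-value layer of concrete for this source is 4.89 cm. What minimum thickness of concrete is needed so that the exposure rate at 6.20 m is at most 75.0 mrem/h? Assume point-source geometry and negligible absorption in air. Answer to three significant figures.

At 6.20 m, distance alone gives (2.10/6.20)² = 0.1147, so 9610 × 0.1147 = 1102 mrem/h.
Further attenuation needed: 1102/75.0 = 14.69.
n = log₂(14.69) = 3.877 half-value layers.
Thickness = 3.877 × 4.89 cm = 18.96 cm.

19.0 cm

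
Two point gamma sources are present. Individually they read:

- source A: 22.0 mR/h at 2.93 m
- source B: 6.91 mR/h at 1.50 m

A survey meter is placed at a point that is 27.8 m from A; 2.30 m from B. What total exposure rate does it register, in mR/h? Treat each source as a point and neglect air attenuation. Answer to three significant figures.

3.18 mR/h

By superposition, sum each source's inverse-square contribution:
A: 22.0 × (2.93/27.8)² = 0.2444 mR/h
B: 6.91 × (1.50/2.30)² = 2.939 mR/h
Total = 0.2444 + 2.939 = 3.183 mR/h.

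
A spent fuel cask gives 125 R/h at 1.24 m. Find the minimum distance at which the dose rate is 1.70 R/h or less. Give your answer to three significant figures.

By the inverse-square law, d₂ = d₁·√(I₁/I₂).
I₁/I₂ = 125/1.70 = 73.53, so d₂ = 1.24 × √73.53 = 10.63 m.

10.6 m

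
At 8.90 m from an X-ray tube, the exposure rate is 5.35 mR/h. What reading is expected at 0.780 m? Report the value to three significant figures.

Since intensity falls as 1/r², the rate at 0.780 m is
5.35 × (8.90/0.780)² = 5.35 × 130.2 = 696.6 mR/h.

697 mR/h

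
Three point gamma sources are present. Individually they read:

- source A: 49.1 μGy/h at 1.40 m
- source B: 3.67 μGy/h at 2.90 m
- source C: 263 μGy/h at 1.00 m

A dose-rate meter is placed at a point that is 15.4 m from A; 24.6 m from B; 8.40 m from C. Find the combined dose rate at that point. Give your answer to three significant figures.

By superposition, sum each source's inverse-square contribution:
A: 49.1 × (1.40/15.4)² = 0.4058 μGy/h
B: 3.67 × (2.90/24.6)² = 0.05100 μGy/h
C: 263 × (1.00/8.40)² = 3.727 μGy/h
Total = 0.4058 + 0.05100 + 3.727 = 4.184 μGy/h.

4.18 μGy/h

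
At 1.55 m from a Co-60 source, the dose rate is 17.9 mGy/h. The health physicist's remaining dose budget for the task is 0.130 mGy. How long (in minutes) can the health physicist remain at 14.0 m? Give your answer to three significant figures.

Intensity scales as (d₁/d₂)², so rate at 14.0 m:
17.9 × (1.55/14.0)² = 17.9 × 0.01226 = 0.2195 mGy/h.
Stay time = 0.130 mGy ÷ 0.2195 mGy/h = 0.5923 h = 35.54 min.

35.5 min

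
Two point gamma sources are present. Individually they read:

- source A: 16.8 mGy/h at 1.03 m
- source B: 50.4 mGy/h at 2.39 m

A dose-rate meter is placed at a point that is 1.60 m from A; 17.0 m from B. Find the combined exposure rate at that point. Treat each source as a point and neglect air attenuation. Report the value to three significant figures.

7.96 mGy/h

Each source contributes Iᵢ·(dᵢ/rᵢ)²; contributions add.
A: 16.8 × (1.03/1.60)² = 6.962 mGy/h
B: 50.4 × (2.39/17.0)² = 0.9962 mGy/h
Total = 6.962 + 0.9962 = 7.958 mGy/h.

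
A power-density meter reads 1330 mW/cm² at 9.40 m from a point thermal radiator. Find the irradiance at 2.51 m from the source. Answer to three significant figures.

Intensity scales as (d₁/d₂)², so the rate at 2.51 m is
(9.40/2.51)² = 14.03, so 1330 × 14.03 = 18660 mW/cm².

18700 mW/cm²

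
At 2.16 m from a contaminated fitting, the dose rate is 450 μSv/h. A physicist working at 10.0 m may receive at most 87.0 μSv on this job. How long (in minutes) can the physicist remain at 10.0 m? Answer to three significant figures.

249 min

Since intensity falls as 1/r², rate at 10.0 m:
(2.16/10.0)² = 0.04666, so 450 × 0.04666 = 21.00 μSv/h.
Stay time = 87.0 μSv ÷ 21.00 μSv/h = 4.143 h = 248.6 min.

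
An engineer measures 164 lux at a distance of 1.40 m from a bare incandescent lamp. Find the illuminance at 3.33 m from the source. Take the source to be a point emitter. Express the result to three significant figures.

Applying the 1/r² law, the rate at 3.33 m is
(1.40/3.33)² = 0.1768, so 164 × 0.1768 = 29.00 lux.

29.0 lux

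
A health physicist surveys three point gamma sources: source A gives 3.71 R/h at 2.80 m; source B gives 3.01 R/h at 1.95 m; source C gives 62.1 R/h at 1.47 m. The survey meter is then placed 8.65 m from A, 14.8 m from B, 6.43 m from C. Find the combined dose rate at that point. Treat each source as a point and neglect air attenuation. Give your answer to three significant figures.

3.69 R/h

Each source contributes Iᵢ·(dᵢ/rᵢ)²; contributions add.
A: 3.71 × (2.80/8.65)² = 0.3887 R/h
B: 3.01 × (1.95/14.8)² = 0.05225 R/h
C: 62.1 × (1.47/6.43)² = 3.246 R/h
Total = 0.3887 + 0.05225 + 3.246 = 3.687 R/h.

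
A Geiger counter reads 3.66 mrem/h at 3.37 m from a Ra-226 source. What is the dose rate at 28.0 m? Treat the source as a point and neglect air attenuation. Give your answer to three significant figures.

0.0530 mrem/h

Intensity scales as (d₁/d₂)², so the rate at 28.0 m is
3.66 × (3.37/28.0)² = 3.66 × 0.01449 = 0.05303 mrem/h.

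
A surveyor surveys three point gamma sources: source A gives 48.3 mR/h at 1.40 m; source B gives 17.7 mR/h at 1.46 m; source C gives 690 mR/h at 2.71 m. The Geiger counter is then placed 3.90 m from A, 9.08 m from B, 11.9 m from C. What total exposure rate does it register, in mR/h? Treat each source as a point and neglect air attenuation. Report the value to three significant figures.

42.5 mR/h

By superposition, sum each source's inverse-square contribution:
A: 48.3 × (1.40/3.90)² = 6.224 mR/h
B: 17.7 × (1.46/9.08)² = 0.4576 mR/h
C: 690 × (2.71/11.9)² = 35.78 mR/h
Total = 6.224 + 0.4576 + 35.78 = 42.46 mR/h.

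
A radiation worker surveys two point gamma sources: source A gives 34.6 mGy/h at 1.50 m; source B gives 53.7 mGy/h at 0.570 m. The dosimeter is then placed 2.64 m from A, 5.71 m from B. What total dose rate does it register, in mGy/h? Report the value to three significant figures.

11.7 mGy/h

Each source contributes Iᵢ·(dᵢ/rᵢ)²; contributions add.
A: 34.6 × (1.50/2.64)² = 11.17 mGy/h
B: 53.7 × (0.570/5.71)² = 0.5351 mGy/h
Total = 11.17 + 0.5351 = 11.71 mGy/h.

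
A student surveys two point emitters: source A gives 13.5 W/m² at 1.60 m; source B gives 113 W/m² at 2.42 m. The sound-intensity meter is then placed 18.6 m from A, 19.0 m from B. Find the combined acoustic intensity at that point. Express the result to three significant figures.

1.93 W/m²

By superposition, sum each source's inverse-square contribution:
A: 13.5 × (1.60/18.6)² = 0.09990 W/m²
B: 113 × (2.42/19.0)² = 1.833 W/m²
Total = 0.09990 + 1.833 = 1.933 W/m².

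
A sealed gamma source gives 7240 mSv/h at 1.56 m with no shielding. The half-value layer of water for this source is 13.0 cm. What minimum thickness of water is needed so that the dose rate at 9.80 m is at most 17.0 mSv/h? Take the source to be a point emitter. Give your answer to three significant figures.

At 9.80 m, distance alone gives 7240 × (1.56/9.80)² = 7240 × 0.02534 = 183.5 mSv/h.
Further attenuation needed: 183.5/17.0 = 10.79.
n = log₂(10.79) = 3.432 half-value layers.
Thickness = 3.432 × 13.0 cm = 44.62 cm.

44.6 cm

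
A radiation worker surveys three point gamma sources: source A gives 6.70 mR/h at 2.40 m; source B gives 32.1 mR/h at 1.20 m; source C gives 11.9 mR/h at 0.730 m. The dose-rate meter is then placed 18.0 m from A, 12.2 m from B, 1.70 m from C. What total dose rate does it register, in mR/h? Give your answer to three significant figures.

2.62 mR/h

By superposition, sum each source's inverse-square contribution:
A: 6.70 × (2.40/18.0)² = 0.1191 mR/h
B: 32.1 × (1.20/12.2)² = 0.3106 mR/h
C: 11.9 × (0.730/1.70)² = 2.194 mR/h
Total = 0.1191 + 0.3106 + 2.194 = 2.624 mR/h.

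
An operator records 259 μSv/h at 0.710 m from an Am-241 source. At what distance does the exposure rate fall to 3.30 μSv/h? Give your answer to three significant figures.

Using I₁d₁² = I₂d₂², d₂ = d₁·√(I₁/I₂).
I₁/I₂ = 259/3.30 = 78.48, so d₂ = 0.710 × √78.48 = 6.290 m.

6.29 m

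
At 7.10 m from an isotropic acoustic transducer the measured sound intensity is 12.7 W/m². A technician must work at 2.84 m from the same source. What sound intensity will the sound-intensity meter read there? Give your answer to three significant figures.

79.4 W/m²

By the inverse-square law, scaling from 7.10 m to 2.84 m:
12.7 × (7.10/2.84)² = 12.7 × 6.250 = 79.38 W/m².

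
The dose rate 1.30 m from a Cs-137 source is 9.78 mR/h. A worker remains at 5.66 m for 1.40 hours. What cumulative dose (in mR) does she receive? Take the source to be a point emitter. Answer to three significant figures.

Since intensity falls as 1/r², rate at 5.66 m:
(1.30/5.66)² = 0.05275, so 9.78 × 0.05275 = 0.5159 mR/h.
Dose = rate × time = 0.5159 mR/h × 1.400 h = 0.7223 mR.

0.722 mR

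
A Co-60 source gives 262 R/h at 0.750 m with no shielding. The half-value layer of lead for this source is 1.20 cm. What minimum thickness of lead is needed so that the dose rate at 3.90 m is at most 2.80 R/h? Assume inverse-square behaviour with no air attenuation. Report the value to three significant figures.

At 3.90 m, distance alone gives 262 × (0.750/3.90)² = 262 × 0.03698 = 9.689 R/h.
Further attenuation needed: 9.689/2.80 = 3.460.
n = log₂(3.460) = 1.791 half-value layers.
Thickness = 1.791 × 1.20 cm = 2.149 cm.

2.15 cm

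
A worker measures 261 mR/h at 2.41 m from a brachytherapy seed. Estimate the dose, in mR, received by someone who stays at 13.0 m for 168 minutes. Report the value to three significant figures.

By the inverse-square law, rate at 13.0 m:
(2.41/13.0)² = 0.03437, so 261 × 0.03437 = 8.971 mR/h.
Dose = rate × time = 8.971 mR/h × 2.800 h = 25.12 mR.

25.1 mR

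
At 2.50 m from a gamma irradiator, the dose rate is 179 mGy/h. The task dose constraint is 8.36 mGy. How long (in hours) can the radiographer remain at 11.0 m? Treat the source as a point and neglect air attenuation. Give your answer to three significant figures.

0.904 h

Applying the 1/r² law, rate at 11.0 m:
179 × (2.50/11.0)² = 179 × 0.05165 = 9.245 mGy/h.
Stay time = 8.36 mGy ÷ 9.245 mGy/h = 0.9043 h.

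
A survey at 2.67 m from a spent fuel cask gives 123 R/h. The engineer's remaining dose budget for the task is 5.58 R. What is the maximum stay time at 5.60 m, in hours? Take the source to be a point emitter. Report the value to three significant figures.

0.200 h

Since intensity falls as 1/r², rate at 5.60 m:
123 × (2.67/5.60)² = 123 × 0.2273 = 27.96 R/h.
Stay time = 5.58 R ÷ 27.96 R/h = 0.1996 h.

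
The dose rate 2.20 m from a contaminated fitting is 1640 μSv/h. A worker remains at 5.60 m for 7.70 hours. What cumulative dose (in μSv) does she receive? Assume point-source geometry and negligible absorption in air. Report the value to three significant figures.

Since intensity falls as 1/r², rate at 5.60 m:
1640 × (2.20/5.60)² = 1640 × 0.1543 = 253.1 μSv/h.
Dose = rate × time = 253.1 μSv/h × 7.700 h = 1949 μSv.

1950 μSv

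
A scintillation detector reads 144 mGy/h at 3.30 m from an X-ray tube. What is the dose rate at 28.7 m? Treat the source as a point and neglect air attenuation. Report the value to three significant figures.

1.90 mGy/h

Since intensity falls as 1/r², the rate at 28.7 m is
(3.30/28.7)² = 0.01322, so 144 × 0.01322 = 1.904 mGy/h.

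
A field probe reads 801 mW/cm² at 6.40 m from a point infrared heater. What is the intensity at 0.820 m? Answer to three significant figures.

Intensity scales as (d₁/d₂)², so the rate at 0.820 m is
(6.40/0.820)² = 60.92, so 801 × 60.92 = 48800 mW/cm².

48800 mW/cm²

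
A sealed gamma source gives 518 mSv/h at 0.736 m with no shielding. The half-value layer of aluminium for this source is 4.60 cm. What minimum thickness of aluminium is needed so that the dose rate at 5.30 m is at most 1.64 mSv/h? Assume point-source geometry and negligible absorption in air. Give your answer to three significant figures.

12.0 cm

At 5.30 m, distance alone gives (0.736/5.30)² = 0.01928, so 518 × 0.01928 = 9.987 mSv/h.
Further attenuation needed: 9.987/1.64 = 6.090.
n = log₂(6.090) = 2.606 half-value layers.
Thickness = 2.606 × 4.60 cm = 11.99 cm.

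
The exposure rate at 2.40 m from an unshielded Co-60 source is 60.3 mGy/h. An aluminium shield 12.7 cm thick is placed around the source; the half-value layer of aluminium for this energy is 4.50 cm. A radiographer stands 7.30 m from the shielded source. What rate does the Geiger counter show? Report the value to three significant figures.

0.922 mGy/h

Distance alone: 60.3 × (2.40/7.30)² = 60.3 × 0.1081 = 6.518 mGy/h.
Shield: 12.7/4.50 = 2.822 half-value layers → attenuation 2^(−2.822) = 0.1414.
Combined: 6.518 × 0.1414 = 0.9216 mGy/h.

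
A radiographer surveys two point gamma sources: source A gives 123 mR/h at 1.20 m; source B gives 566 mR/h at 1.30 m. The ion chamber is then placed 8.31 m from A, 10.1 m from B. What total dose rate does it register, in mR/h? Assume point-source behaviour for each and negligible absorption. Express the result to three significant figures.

11.9 mR/h

By superposition, sum each source's inverse-square contribution:
A: 123 × (1.20/8.31)² = 2.565 mR/h
B: 566 × (1.30/10.1)² = 9.377 mR/h
Total = 2.565 + 9.377 = 11.94 mR/h.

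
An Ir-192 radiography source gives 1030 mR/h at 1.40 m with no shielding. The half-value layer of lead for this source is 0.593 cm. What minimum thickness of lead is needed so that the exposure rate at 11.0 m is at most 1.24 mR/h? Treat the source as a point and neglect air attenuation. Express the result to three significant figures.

2.22 cm

At 11.0 m, distance alone gives 1030 × (1.40/11.0)² = 1030 × 0.01620 = 16.69 mR/h.
Further attenuation needed: 16.69/1.24 = 13.46.
n = log₂(13.46) = 3.751 half-value layers.
Thickness = 3.751 × 0.593 cm = 2.224 cm.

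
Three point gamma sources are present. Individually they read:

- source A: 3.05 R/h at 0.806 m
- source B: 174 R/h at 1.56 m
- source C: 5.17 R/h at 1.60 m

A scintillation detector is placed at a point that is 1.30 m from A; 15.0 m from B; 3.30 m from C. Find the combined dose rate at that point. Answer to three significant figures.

4.27 R/h

Each source contributes Iᵢ·(dᵢ/rᵢ)²; contributions add.
A: 3.05 × (0.806/1.30)² = 1.172 R/h
B: 174 × (1.56/15.0)² = 1.882 R/h
C: 5.17 × (1.60/3.30)² = 1.215 R/h
Total = 1.172 + 1.882 + 1.215 = 4.269 R/h.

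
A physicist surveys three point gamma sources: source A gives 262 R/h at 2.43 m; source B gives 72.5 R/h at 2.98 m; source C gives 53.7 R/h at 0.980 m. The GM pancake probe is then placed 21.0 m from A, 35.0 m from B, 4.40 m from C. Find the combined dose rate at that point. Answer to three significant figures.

6.70 R/h

Each source contributes Iᵢ·(dᵢ/rᵢ)²; contributions add.
A: 262 × (2.43/21.0)² = 3.508 R/h
B: 72.5 × (2.98/35.0)² = 0.5256 R/h
C: 53.7 × (0.980/4.40)² = 2.664 R/h
Total = 3.508 + 0.5256 + 2.664 = 6.698 R/h.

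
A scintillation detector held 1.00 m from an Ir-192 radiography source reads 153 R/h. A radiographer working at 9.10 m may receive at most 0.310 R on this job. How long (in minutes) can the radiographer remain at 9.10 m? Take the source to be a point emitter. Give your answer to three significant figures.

10.1 min

Since intensity falls as 1/r², rate at 9.10 m:
153 × (1.00/9.10)² = 153 × 0.01208 = 1.848 R/h.
Stay time = 0.310 R ÷ 1.848 R/h = 0.1677 h = 10.06 min.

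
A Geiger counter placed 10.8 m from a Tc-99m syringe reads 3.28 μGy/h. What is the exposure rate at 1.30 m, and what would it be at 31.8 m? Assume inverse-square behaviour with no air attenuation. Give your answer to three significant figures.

By the inverse-square law,
At 1.30 m: (10.8/1.30)² = 69.02, so 3.28 × 69.02 = 226.4 μGy/h
At 31.8 m: 226.4 × (1.30/31.8)² = 226.4 × 0.001671 = 0.3783 μGy/h.

226 μGy/h; 0.378 μGy/h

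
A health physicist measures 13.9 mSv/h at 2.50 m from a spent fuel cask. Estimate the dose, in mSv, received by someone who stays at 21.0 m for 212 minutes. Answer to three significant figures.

0.696 mSv

By the inverse-square law, rate at 21.0 m:
(2.50/21.0)² = 0.01417, so 13.9 × 0.01417 = 0.1970 mSv/h.
Dose = rate × time = 0.1970 mSv/h × 3.533 h = 0.6960 mSv.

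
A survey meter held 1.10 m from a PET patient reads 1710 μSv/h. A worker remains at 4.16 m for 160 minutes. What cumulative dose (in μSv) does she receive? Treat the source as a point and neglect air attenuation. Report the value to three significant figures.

319 μSv

Using I₁d₁² = I₂d₂², rate at 4.16 m:
1710 × (1.10/4.16)² = 1710 × 0.06992 = 119.6 μSv/h.
Dose = rate × time = 119.6 μSv/h × 2.667 h = 319.0 μSv.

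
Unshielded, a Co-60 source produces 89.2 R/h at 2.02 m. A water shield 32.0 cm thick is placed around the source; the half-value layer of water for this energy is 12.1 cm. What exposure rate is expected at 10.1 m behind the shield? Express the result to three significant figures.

0.571 R/h

Distance alone: 89.2 × (2.02/10.1)² = 89.2 × 0.04000 = 3.568 R/h.
Shield: 32.0/12.1 = 2.645 half-value layers → attenuation 2^(−2.645) = 0.1599.
Combined: 3.568 × 0.1599 = 0.5705 R/h.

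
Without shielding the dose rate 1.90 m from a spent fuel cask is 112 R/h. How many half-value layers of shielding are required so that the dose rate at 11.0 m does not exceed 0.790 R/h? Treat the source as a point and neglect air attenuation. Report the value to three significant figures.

At 11.0 m, distance alone gives 112 × (1.90/11.0)² = 112 × 0.02983 = 3.341 R/h.
Further attenuation needed: 3.341/0.790 = 4.229.
n = log₂(4.229) = 2.080 half-value layers.

2.08 half-value layers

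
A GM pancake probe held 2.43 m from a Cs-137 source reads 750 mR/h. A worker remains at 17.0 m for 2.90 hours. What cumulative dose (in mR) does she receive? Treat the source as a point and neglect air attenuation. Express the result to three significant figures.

Using I₁d₁² = I₂d₂², rate at 17.0 m:
(2.43/17.0)² = 0.02043, so 750 × 0.02043 = 15.32 mR/h.
Dose = rate × time = 15.32 mR/h × 2.900 h = 44.43 mR.

44.4 mR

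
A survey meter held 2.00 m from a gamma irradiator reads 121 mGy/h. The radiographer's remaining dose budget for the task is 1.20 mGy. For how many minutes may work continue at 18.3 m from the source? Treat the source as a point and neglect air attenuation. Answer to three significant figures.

49.8 min

By the inverse-square law, rate at 18.3 m:
121 × (2.00/18.3)² = 121 × 0.01194 = 1.445 mGy/h.
Stay time = 1.20 mGy ÷ 1.445 mGy/h = 0.8304 h = 49.82 min.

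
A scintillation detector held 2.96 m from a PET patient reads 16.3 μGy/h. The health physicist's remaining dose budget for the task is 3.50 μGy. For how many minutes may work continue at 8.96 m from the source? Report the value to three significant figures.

118 min

By the inverse-square law, rate at 8.96 m:
(2.96/8.96)² = 0.1091, so 16.3 × 0.1091 = 1.778 μGy/h.
Stay time = 3.50 μGy ÷ 1.778 μGy/h = 1.969 h = 118.1 min.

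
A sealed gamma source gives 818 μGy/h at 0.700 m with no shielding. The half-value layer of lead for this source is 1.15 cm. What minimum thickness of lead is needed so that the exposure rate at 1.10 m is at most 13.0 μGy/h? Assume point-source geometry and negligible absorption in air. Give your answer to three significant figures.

5.37 cm

At 1.10 m, distance alone gives (0.700/1.10)² = 0.4050, so 818 × 0.4050 = 331.3 μGy/h.
Further attenuation needed: 331.3/13.0 = 25.48.
n = log₂(25.48) = 4.671 half-value layers.
Thickness = 4.671 × 1.15 cm = 5.372 cm.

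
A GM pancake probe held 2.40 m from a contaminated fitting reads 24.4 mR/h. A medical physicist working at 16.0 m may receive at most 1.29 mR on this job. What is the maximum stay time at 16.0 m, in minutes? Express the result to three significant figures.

Applying the 1/r² law, rate at 16.0 m:
(2.40/16.0)² = 0.02250, so 24.4 × 0.02250 = 0.5490 mR/h.
Stay time = 1.29 mR ÷ 0.5490 mR/h = 2.350 h = 141.0 min.

141 min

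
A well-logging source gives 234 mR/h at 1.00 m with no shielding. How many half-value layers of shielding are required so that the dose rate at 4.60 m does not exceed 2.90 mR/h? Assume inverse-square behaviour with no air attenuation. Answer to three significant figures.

1.93 half-value layers

At 4.60 m, distance alone gives (1.00/4.60)² = 0.04726, so 234 × 0.04726 = 11.06 mR/h.
Further attenuation needed: 11.06/2.90 = 3.814.
n = log₂(3.814) = 1.931 half-value layers.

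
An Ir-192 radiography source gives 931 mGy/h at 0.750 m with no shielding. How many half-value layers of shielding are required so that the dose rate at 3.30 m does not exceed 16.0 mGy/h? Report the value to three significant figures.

1.59 half-value layers

At 3.30 m, distance alone gives 931 × (0.750/3.30)² = 931 × 0.05165 = 48.09 mGy/h.
Further attenuation needed: 48.09/16.0 = 3.006.
n = log₂(3.006) = 1.588 half-value layers.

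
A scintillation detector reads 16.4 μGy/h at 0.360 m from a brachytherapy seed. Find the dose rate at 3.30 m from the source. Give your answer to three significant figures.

0.195 μGy/h

Using I₁d₁² = I₂d₂², the rate at 3.30 m is
(0.360/3.30)² = 0.01190, so 16.4 × 0.01190 = 0.1952 μGy/h.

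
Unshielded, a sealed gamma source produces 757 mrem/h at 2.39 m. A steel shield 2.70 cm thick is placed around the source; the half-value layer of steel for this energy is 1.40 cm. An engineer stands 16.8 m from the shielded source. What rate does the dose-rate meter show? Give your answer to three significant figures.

Distance alone: (2.39/16.8)² = 0.02024, so 757 × 0.02024 = 15.32 mrem/h.
Shield: 2.70/1.40 = 1.929 half-value layers → attenuation 2^(−1.929) = 0.2626.
Combined: 15.32 × 0.2626 = 4.023 mrem/h.

4.02 mrem/h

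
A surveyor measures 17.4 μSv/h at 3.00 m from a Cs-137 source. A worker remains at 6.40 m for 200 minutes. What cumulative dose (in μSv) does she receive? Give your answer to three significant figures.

12.7 μSv

Intensity scales as (d₁/d₂)², so rate at 6.40 m:
(3.00/6.40)² = 0.2197, so 17.4 × 0.2197 = 3.823 μSv/h.
Dose = rate × time = 3.823 μSv/h × 3.333 h = 12.74 μSv.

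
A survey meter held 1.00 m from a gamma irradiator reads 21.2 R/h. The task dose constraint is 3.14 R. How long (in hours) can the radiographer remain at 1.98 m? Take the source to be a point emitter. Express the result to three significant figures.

0.581 h

By the inverse-square law, rate at 1.98 m:
(1.00/1.98)² = 0.2551, so 21.2 × 0.2551 = 5.408 R/h.
Stay time = 3.14 R ÷ 5.408 R/h = 0.5806 h.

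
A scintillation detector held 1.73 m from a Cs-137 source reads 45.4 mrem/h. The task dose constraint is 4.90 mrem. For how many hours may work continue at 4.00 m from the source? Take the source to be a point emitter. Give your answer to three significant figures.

0.577 h

Intensity scales as (d₁/d₂)², so rate at 4.00 m:
(1.73/4.00)² = 0.1871, so 45.4 × 0.1871 = 8.494 mrem/h.
Stay time = 4.90 mrem ÷ 8.494 mrem/h = 0.5769 h.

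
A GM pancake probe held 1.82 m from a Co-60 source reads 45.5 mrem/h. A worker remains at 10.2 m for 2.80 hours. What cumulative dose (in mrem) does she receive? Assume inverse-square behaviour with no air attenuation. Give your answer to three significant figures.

Using I₁d₁² = I₂d₂², rate at 10.2 m:
45.5 × (1.82/10.2)² = 45.5 × 0.03184 = 1.449 mrem/h.
Dose = rate × time = 1.449 mrem/h × 2.800 h = 4.057 mrem.

4.06 mrem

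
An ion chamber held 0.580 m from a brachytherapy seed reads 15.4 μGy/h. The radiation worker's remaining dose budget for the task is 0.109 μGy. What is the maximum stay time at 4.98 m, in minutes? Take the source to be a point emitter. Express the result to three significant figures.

31.3 min

Since intensity falls as 1/r², rate at 4.98 m:
(0.580/4.98)² = 0.01356, so 15.4 × 0.01356 = 0.2088 μGy/h.
Stay time = 0.109 μGy ÷ 0.2088 μGy/h = 0.5220 h = 31.32 min.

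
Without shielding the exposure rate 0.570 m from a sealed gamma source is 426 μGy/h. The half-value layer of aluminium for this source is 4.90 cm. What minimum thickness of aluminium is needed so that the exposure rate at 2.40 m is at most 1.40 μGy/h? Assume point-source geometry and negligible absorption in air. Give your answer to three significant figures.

20.1 cm

At 2.40 m, distance alone gives 426 × (0.570/2.40)² = 426 × 0.05641 = 24.03 μGy/h.
Further attenuation needed: 24.03/1.40 = 17.16.
n = log₂(17.16) = 4.101 half-value layers.
Thickness = 4.101 × 4.90 cm = 20.09 cm.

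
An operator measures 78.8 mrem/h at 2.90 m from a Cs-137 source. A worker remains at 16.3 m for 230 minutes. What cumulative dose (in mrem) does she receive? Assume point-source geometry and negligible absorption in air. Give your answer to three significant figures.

Since intensity falls as 1/r², rate at 16.3 m:
78.8 × (2.90/16.3)² = 78.8 × 0.03165 = 2.494 mrem/h.
Dose = rate × time = 2.494 mrem/h × 3.833 h = 9.560 mrem.

9.56 mrem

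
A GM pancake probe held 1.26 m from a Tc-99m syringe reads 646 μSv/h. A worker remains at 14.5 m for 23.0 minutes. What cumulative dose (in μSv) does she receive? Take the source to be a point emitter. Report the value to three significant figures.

Using I₁d₁² = I₂d₂², rate at 14.5 m:
(1.26/14.5)² = 0.007551, so 646 × 0.007551 = 4.878 μSv/h.
Dose = rate × time = 4.878 μSv/h × 0.3833 h = 1.870 μSv.

1.87 μSv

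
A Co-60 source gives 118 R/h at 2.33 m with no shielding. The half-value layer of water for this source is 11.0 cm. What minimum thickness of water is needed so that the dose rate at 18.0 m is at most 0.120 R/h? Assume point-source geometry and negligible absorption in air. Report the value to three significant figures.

44.5 cm

At 18.0 m, distance alone gives (2.33/18.0)² = 0.01676, so 118 × 0.01676 = 1.978 R/h.
Further attenuation needed: 1.978/0.120 = 16.48.
n = log₂(16.48) = 4.043 half-value layers.
Thickness = 4.043 × 11.0 cm = 44.47 cm.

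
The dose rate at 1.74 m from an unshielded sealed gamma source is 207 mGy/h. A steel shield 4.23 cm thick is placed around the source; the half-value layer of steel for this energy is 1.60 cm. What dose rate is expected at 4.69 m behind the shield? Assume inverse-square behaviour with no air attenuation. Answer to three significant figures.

4.56 mGy/h

Distance alone: (1.74/4.69)² = 0.1376, so 207 × 0.1376 = 28.48 mGy/h.
Shield: 4.23/1.60 = 2.644 half-value layers → attenuation 2^(−2.644) = 0.1600.
Combined: 28.48 × 0.1600 = 4.557 mGy/h.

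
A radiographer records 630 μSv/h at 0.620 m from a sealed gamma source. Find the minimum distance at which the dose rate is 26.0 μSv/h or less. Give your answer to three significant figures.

By the inverse-square law, d₂ = d₁·√(I₁/I₂).
I₁/I₂ = 630/26.0 = 24.23, so d₂ = 0.620 × √24.23 = 3.052 m.

3.05 m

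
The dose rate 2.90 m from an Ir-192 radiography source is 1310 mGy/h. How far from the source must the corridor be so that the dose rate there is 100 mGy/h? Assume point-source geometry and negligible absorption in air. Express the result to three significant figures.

Applying the 1/r² law, d₂ = d₁·√(I₁/I₂).
I₁/I₂ = 1310/100 = 13.10, so d₂ = 2.90 × √13.10 = 10.50 m.

10.5 m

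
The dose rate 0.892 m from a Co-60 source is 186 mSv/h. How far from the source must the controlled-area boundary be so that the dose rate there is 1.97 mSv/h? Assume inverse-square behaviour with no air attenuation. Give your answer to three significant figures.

Applying the 1/r² law, d₂ = d₁·√(I₁/I₂).
I₁/I₂ = 186/1.97 = 94.42, so d₂ = 0.892 × √94.42 = 8.668 m.

8.67 m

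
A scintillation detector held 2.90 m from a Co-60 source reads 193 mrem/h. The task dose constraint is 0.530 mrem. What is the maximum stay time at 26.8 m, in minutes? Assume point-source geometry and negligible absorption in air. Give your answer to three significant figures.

14.1 min

By the inverse-square law, rate at 26.8 m:
(2.90/26.8)² = 0.01171, so 193 × 0.01171 = 2.260 mrem/h.
Stay time = 0.530 mrem ÷ 2.260 mrem/h = 0.2345 h = 14.07 min.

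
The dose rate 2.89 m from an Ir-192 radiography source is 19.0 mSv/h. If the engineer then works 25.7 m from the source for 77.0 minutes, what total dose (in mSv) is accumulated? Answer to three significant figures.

0.308 mSv

Intensity scales as (d₁/d₂)², so rate at 25.7 m:
19.0 × (2.89/25.7)² = 19.0 × 0.01265 = 0.2404 mSv/h.
Dose = rate × time = 0.2404 mSv/h × 1.283 h = 0.3084 mSv.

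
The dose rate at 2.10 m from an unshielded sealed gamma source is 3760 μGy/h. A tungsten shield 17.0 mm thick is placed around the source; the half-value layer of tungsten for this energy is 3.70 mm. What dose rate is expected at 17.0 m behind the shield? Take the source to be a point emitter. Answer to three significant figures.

2.37 μGy/h

Distance alone: (2.10/17.0)² = 0.01526, so 3760 × 0.01526 = 57.38 μGy/h.
Shield: 17.0/3.70 = 4.595 half-value layers → attenuation 2^(−4.595) = 0.04138.
Combined: 57.38 × 0.04138 = 2.374 μGy/h.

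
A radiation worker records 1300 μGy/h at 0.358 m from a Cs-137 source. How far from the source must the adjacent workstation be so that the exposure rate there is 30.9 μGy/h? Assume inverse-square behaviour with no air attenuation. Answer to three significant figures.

2.32 m

Intensity scales as (d₁/d₂)², so d₂ = d₁·√(I₁/I₂).
I₁/I₂ = 1300/30.9 = 42.07, so d₂ = 0.358 × √42.07 = 2.322 m.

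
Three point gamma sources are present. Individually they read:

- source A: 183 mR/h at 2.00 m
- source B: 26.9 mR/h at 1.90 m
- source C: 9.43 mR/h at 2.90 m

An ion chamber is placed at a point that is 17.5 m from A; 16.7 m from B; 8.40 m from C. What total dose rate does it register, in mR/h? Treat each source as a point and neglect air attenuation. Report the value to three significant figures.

Each source contributes Iᵢ·(dᵢ/rᵢ)²; contributions add.
A: 183 × (2.00/17.5)² = 2.390 mR/h
B: 26.9 × (1.90/16.7)² = 0.3482 mR/h
C: 9.43 × (2.90/8.40)² = 1.124 mR/h
Total = 2.390 + 0.3482 + 1.124 = 3.862 mR/h.

3.86 mR/h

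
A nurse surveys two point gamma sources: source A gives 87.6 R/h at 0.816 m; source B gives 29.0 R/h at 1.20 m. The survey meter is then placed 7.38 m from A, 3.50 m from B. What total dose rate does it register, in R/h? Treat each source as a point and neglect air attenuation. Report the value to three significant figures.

Each source contributes Iᵢ·(dᵢ/rᵢ)²; contributions add.
A: 87.6 × (0.816/7.38)² = 1.071 R/h
B: 29.0 × (1.20/3.50)² = 3.409 R/h
Total = 1.071 + 3.409 = 4.480 R/h.

4.48 R/h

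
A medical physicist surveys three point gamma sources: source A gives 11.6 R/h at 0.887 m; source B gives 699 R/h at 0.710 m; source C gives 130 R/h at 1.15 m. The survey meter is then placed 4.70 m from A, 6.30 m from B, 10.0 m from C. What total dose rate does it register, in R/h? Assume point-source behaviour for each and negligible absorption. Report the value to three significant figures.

11.0 R/h

By superposition, sum each source's inverse-square contribution:
A: 11.6 × (0.887/4.70)² = 0.4132 R/h
B: 699 × (0.710/6.30)² = 8.878 R/h
C: 130 × (1.15/10.0)² = 1.719 R/h
Total = 0.4132 + 8.878 + 1.719 = 11.01 R/h.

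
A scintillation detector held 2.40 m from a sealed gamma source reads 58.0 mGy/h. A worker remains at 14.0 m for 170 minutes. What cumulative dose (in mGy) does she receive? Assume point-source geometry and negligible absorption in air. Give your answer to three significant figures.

4.83 mGy

Intensity scales as (d₁/d₂)², so rate at 14.0 m:
58.0 × (2.40/14.0)² = 58.0 × 0.02939 = 1.705 mGy/h.
Dose = rate × time = 1.705 mGy/h × 2.833 h = 4.830 mGy.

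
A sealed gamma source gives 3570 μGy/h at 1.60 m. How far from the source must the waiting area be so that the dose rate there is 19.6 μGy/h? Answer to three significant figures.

21.6 m

Intensity scales as (d₁/d₂)², so d₂ = d₁·√(I₁/I₂).
I₁/I₂ = 3570/19.6 = 182.1, so d₂ = 1.60 × √182.1 = 21.59 m.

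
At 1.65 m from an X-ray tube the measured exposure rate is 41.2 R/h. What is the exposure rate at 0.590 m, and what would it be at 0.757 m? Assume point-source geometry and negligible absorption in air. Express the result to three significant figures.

322 R/h; 196 R/h

Using I₁d₁² = I₂d₂²,
At 0.590 m: (1.65/0.590)² = 7.821, so 41.2 × 7.821 = 322.2 R/h
At 0.757 m: (0.590/0.757)² = 0.6075, so 322.2 × 0.6075 = 195.7 R/h.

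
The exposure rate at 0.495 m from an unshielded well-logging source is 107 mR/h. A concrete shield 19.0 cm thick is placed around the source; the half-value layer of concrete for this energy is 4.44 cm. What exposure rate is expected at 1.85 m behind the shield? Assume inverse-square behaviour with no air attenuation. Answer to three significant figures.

0.395 mR/h

Distance alone: 107 × (0.495/1.85)² = 107 × 0.07159 = 7.660 mR/h.
Shield: 19.0/4.44 = 4.279 half-value layers → attenuation 2^(−4.279) = 0.05151.
Combined: 7.660 × 0.05151 = 0.3946 mR/h.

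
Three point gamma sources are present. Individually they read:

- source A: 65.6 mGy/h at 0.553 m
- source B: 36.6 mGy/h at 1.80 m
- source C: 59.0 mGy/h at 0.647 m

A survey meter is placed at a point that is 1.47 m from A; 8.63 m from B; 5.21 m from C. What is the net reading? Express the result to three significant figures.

Each source contributes Iᵢ·(dᵢ/rᵢ)²; contributions add.
A: 65.6 × (0.553/1.47)² = 9.284 mGy/h
B: 36.6 × (1.80/8.63)² = 1.592 mGy/h
C: 59.0 × (0.647/5.21)² = 0.9099 mGy/h
Total = 9.284 + 1.592 + 0.9099 = 11.79 mGy/h.

11.8 mGy/h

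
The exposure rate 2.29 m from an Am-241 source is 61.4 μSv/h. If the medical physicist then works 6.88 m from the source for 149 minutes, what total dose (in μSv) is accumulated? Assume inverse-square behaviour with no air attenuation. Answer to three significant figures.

Intensity scales as (d₁/d₂)², so rate at 6.88 m:
(2.29/6.88)² = 0.1108, so 61.4 × 0.1108 = 6.803 μSv/h.
Dose = rate × time = 6.803 μSv/h × 2.483 h = 16.89 μSv.

16.9 μSv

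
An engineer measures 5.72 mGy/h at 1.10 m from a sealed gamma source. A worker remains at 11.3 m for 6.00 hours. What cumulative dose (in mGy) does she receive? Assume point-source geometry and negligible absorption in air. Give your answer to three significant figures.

By the inverse-square law, rate at 11.3 m:
5.72 × (1.10/11.3)² = 5.72 × 0.009476 = 0.05420 mGy/h.
Dose = rate × time = 0.05420 mGy/h × 6.000 h = 0.3252 mGy.

0.325 mGy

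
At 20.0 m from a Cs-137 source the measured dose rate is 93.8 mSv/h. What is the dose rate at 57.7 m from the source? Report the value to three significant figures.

11.3 mSv/h

Since intensity falls as 1/r², scaling from 20.0 m to 57.7 m:
(20.0/57.7)² = 0.1201, so 93.8 × 0.1201 = 11.27 mSv/h.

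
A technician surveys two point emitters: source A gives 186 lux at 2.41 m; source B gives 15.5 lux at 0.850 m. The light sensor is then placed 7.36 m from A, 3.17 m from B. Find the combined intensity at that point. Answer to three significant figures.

21.1 lux

Each source contributes Iᵢ·(dᵢ/rᵢ)²; contributions add.
A: 186 × (2.41/7.36)² = 19.94 lux
B: 15.5 × (0.850/3.17)² = 1.114 lux
Total = 19.94 + 1.114 = 21.05 lux.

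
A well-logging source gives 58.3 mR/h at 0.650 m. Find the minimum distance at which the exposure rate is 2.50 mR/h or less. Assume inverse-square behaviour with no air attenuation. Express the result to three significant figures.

3.14 m

By the inverse-square law, d₂ = d₁·√(I₁/I₂).
I₁/I₂ = 58.3/2.50 = 23.32, so d₂ = 0.650 × √23.32 = 3.139 m.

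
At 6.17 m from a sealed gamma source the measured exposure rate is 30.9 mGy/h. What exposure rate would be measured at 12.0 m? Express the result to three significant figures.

8.17 mGy/h

Applying the 1/r² law, scaling from 6.17 m to 12.0 m:
30.9 × (6.17/12.0)² = 30.9 × 0.2644 = 8.170 mGy/h.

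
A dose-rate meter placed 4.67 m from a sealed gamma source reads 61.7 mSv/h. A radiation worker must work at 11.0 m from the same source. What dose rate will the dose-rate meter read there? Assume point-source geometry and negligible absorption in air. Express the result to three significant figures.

11.1 mSv/h

Applying the 1/r² law, scaling from 4.67 m to 11.0 m:
61.7 × (4.67/11.0)² = 61.7 × 0.1802 = 11.12 mSv/h.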